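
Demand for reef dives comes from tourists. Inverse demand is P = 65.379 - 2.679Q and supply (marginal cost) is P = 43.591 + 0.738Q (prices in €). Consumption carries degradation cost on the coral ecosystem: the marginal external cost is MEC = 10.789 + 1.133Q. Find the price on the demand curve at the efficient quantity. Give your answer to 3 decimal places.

Social marginal benefit = demand − MEC = 54.590 - 3.812Q.
Set SMB = MC: 54.590 - 3.812Q = 43.591 + 0.738Q → Q* = 2.4174.
Consumer price on the demand curve at Q*: 65.379 − 2.679×2.4174 = 58.9028.

P = €58.903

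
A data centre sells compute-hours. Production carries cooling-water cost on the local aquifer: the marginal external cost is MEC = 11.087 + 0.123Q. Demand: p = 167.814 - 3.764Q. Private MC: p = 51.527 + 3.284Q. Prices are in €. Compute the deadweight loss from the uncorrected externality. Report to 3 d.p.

DWL = €11.996

Market equilibrium (private): 51.527 + 3.284Q = 167.814 - 3.764Q → Q_m = 16.4993.
Social marginal cost = private MC + MEC = 62.614 + 3.407Q.
Set SMC = demand: 62.614 + 3.407Q = 167.814 - 3.764Q → Q* = 14.6702.
The welfare-loss triangle has base |Q_m − Q*| and height MEC(Q_m) (the vertical gap between SMC and demand is zero at Q* and MEC at Q_m).
DWL = ½ × 1.8291 × 13.1164 = 11.9956.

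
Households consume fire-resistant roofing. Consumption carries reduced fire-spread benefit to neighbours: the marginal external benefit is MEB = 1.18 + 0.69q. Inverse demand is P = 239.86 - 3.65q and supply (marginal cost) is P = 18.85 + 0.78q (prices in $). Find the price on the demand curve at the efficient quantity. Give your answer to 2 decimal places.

Social marginal benefit = demand + MEB = 241.04 - 2.96q.
Set SMB = MC: 241.04 - 2.96q = 18.85 + 0.78q → q* = 59.4091.
Consumer price on the demand curve at q*: 239.86 − 3.65×59.4091 = 23.0168.

P = $23.02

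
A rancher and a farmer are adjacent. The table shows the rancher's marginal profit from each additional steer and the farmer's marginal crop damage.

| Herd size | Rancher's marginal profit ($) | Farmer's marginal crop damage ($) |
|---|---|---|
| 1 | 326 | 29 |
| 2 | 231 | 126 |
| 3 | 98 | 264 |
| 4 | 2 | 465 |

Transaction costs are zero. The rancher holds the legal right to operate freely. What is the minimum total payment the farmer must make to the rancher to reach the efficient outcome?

Left alone the rancher would choose level 4 (marginal profit stays positive).
Efficient level: k* = 2 (marginal profit ≥ marginal crop damage through 2).
The farmer must at least cover the rancher's forgone profit from cutting 4→2: 98 + 2 = 100.

$100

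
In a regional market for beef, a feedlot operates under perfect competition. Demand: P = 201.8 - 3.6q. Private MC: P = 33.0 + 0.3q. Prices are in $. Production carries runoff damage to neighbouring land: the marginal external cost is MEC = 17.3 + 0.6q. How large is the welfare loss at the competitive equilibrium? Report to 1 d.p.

DWL = $208.0

Market equilibrium (private): 33.0 + 0.3q = 201.8 - 3.6q → q_m = 43.2821.
Social marginal cost = private MC + MEC = 50.3 + 0.9q.
Set SMC = demand: 50.3 + 0.9q = 201.8 - 3.6q → q* = 33.6667.
Height of the DWL triangle at q_m is SMC(q_m) − demand(q_m) = MEC(q_m) = 43.2692.
DWL = ½ × 9.6154 × 43.2692 = 208.0253.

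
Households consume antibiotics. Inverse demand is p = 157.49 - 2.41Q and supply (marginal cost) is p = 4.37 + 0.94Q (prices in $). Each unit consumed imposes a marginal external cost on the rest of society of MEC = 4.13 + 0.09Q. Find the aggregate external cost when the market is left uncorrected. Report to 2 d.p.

$282.78

Market equilibrium (private): 4.37 + 0.94Q = 157.49 - 2.41Q → Q_m = 45.7075.
Total external cost = ∫₀^{Q_m} (4.13 + 0.09Q) dQ = 4.13×45.7075 + ½×0.09×45.7075² = 282.7849.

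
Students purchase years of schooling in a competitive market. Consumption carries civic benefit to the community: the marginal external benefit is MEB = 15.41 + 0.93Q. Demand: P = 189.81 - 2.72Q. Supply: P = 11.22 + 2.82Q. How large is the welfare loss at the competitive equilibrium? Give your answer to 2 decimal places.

Market equilibrium (private): 11.22 + 2.82Q = 189.81 - 2.72Q → Q_m = 32.2365.
Social marginal benefit = demand + MEB = 205.22 - 1.79Q.
Set SMB = MC: 205.22 - 1.79Q = 11.22 + 2.82Q → Q* = 42.0824.
The loss is the area between SMB and MC from Q* to Q_m; with linear curves that's a triangle of height MEB(Q_m).
DWL = ½ × 9.8459 × 45.3899 = 223.4522.

DWL = 223.45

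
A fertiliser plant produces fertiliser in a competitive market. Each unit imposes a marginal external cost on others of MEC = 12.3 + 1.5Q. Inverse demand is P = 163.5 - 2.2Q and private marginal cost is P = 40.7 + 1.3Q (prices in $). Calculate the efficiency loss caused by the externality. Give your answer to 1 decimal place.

DWL = $421.6

Market equilibrium (private): 40.7 + 1.3Q = 163.5 - 2.2Q → Q_m = 35.0857.
Social marginal cost = private MC + MEC = 53.0 + 2.8Q.
Set SMC = demand: 53.0 + 2.8Q = 163.5 - 2.2Q → Q* = 22.1000.
The welfare-loss triangle has base |Q_m − Q*| and height MEC(Q_m) (the vertical gap between SMC and demand is zero at Q* and MEC at Q_m).
DWL = ½ × 12.9857 × 64.9286 = 421.5717.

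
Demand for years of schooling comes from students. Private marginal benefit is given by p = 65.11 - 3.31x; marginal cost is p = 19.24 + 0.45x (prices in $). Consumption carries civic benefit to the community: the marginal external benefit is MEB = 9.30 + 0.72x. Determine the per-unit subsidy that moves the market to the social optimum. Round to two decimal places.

Social marginal benefit = demand + MEB = 74.41 - 2.59x.
Set SMB = MC: 74.41 - 2.59x = 19.24 + 0.45x → x* = 18.1480.
The Pigouvian subsidy equals MEB at x*: 9.30 + 0.72×18.1480 = 22.3666.

subsidy = $22.37 per unit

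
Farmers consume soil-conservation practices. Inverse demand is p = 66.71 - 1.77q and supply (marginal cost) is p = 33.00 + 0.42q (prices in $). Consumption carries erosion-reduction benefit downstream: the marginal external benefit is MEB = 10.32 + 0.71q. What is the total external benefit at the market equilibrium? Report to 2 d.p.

$242.96

Market equilibrium (private): 33.00 + 0.42q = 66.71 - 1.77q → q_m = 15.3927.
Total external benefit = ∫₀^{q_m} (10.32 + 0.71q) dq = 10.32×15.3927 + ½×0.71×15.3927² = 242.9647.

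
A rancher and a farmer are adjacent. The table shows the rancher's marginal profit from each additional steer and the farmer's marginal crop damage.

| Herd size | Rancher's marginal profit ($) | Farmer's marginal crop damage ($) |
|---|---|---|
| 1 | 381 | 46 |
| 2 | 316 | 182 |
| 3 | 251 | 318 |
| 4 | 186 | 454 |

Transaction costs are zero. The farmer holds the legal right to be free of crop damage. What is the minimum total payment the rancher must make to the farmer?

$228

Efficient level: marginal profit ≥ marginal crop damage through level 2, so k* = 2.
With the farmer holding the right, the rancher must at least compensate total damage at k*: 46 + 182 = 228.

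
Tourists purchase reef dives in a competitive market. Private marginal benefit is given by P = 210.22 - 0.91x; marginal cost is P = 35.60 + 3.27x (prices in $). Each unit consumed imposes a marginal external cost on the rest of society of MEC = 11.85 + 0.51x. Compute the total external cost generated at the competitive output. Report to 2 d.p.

Market equilibrium (private): 35.60 + 3.27x = 210.22 - 0.91x → x_m = 41.7751.
Total external cost = ∫₀^{x_m} (11.85 + 0.51x) dx = 11.85×41.7751 + ½×0.51×41.7751² = 940.0505.

$940.05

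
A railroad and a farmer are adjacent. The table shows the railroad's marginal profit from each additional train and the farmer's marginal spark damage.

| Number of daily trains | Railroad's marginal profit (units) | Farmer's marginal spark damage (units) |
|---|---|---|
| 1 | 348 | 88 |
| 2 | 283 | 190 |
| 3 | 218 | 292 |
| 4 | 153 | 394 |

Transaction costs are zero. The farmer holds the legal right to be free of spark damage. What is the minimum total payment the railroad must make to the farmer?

Efficient level: marginal profit ≥ marginal spark damage through level 2, so k* = 2.
With the farmer holding the right, the railroad must at least compensate total damage at k*: 88 + 190 = 278.

278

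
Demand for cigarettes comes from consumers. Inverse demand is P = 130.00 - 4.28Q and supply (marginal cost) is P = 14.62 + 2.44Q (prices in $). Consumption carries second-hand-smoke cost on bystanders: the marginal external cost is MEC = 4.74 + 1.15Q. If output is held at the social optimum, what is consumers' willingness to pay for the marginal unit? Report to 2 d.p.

Social marginal benefit = demand − MEC = 125.26 - 5.43Q.
Set SMB = MC: 125.26 - 5.43Q = 14.62 + 2.44Q → Q* = 14.0584.
Consumer price on the demand curve at Q*: 130.00 − 4.28×14.0584 = 69.8300.

P = $69.83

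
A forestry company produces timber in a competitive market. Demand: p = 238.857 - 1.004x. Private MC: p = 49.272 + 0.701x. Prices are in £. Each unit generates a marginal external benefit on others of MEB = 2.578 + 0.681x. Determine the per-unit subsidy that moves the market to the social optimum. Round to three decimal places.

subsidy = £130.374 per unit

Social marginal cost = private MC − MEB = 46.694 + 0.020x.
Set SMC = demand: 46.694 + 0.020x = 238.857 - 1.004x → x* = 187.6592.
The Pigouvian subsidy equals MEB at x*: 2.578 + 0.681×187.6592 = 130.3739.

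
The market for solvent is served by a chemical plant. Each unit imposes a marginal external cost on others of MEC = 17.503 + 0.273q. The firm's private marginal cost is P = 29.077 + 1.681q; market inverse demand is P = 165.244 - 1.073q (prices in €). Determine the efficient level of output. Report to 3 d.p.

Social marginal cost = private MC + MEC = 46.580 + 1.954q.
Set SMC = demand: 46.580 + 1.954q = 165.244 - 1.073q → q* = 39.2019.

q* = 39.202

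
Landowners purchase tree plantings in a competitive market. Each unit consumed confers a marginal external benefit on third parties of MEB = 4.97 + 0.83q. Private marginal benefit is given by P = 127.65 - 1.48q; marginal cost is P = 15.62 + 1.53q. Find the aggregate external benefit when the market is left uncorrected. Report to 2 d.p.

Market equilibrium (private): 15.62 + 1.53q = 127.65 - 1.48q → q_m = 37.2193.
Total external benefit = ∫₀^{q_m} (4.97 + 0.83q) dq = 4.97×37.2193 + ½×0.83×37.2193² = 759.8696.

759.87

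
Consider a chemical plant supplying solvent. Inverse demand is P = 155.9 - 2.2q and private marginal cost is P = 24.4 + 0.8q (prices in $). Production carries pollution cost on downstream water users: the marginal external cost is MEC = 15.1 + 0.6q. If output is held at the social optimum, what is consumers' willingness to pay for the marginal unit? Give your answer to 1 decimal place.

Social marginal cost = private MC + MEC = 39.5 + 1.4q.
Set SMC = demand: 39.5 + 1.4q = 155.9 - 2.2q → q* = 32.3333.
Consumer price on the demand curve at q*: 155.9 − 2.2×32.3333 = 84.7667.

P = $84.8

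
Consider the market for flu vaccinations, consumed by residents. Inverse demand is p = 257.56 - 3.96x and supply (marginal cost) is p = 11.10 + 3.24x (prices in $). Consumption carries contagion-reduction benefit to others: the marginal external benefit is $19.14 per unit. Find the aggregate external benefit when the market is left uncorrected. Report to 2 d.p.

$655.17

Market equilibrium (private): 11.10 + 3.24x = 257.56 - 3.96x → x_m = 34.2306.
Total external benefit = MEB × x_m = 19.14 × 34.2306 = 655.1737.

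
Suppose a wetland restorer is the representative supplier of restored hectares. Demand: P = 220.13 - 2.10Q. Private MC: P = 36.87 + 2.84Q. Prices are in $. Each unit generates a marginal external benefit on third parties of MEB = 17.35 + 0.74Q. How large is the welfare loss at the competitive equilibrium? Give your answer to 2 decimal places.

Market equilibrium (private): 36.87 + 2.84Q = 220.13 - 2.10Q → Q_m = 37.0972.
Social marginal cost = private MC − MEB = 19.52 + 2.10Q.
Set SMC = demand: 19.52 + 2.10Q = 220.13 - 2.10Q → Q* = 47.7643.
The welfare-loss triangle has base |Q_m − Q*| and height MEB(Q_m) (the vertical gap between SMC and demand is zero at Q* and MEB at Q_m).
DWL = ½ × 10.6671 × 44.8019 = 238.9532.

DWL = $238.95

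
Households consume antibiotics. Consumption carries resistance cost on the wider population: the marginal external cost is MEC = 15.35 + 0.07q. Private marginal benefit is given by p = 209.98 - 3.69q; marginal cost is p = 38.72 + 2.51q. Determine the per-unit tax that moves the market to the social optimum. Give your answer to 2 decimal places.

tax = 17.09 per unit

Social marginal benefit = demand − MEC = 194.63 - 3.76q.
Set SMB = MC: 194.63 - 3.76q = 38.72 + 2.51q → q* = 24.8660.
The Pigouvian tax equals MEC at q*: 15.35 + 0.07×24.8660 = 17.0906.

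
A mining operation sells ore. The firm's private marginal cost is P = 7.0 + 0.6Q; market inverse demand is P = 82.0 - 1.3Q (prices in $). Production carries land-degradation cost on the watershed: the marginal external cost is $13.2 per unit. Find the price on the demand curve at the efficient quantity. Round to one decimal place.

P = $39.7

Social marginal cost = private MC + MEC = 20.2 + 0.6Q.
Set SMC = demand: 20.2 + 0.6Q = 82.0 - 1.3Q → Q* = 32.5263.
Consumer price on the demand curve at Q*: 82.0 − 1.3×32.5263 = 39.7158.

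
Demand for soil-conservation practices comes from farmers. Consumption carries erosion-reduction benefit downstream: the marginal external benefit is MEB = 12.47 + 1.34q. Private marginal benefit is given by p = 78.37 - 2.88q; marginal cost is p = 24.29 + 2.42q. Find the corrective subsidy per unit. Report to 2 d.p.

subsidy = 34.99 per unit

Social marginal benefit = demand + MEB = 90.84 - 1.54q.
Set SMB = MC: 90.84 - 1.54q = 24.29 + 2.42q → q* = 16.8056.
The Pigouvian subsidy equals MEB at q*: 12.47 + 1.34×16.8056 = 34.9895.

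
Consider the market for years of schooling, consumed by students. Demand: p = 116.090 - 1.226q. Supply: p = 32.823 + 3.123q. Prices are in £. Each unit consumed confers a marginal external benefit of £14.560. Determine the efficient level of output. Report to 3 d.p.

q* = 22.494

Social marginal benefit = demand + MEB = 130.650 - 1.226q.
Set SMB = MC: 130.650 - 1.226q = 32.823 + 3.123q → q* = 22.4941.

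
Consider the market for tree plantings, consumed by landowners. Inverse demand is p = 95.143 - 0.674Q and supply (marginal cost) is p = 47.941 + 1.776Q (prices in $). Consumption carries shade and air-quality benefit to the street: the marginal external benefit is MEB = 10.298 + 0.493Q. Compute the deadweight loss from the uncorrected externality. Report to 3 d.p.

Market equilibrium (private): 47.941 + 1.776Q = 95.143 - 0.674Q → Q_m = 19.2661.
Social marginal benefit = demand + MEB = 105.441 - 0.181Q.
Set SMB = MC: 105.441 - 0.181Q = 47.941 + 1.776Q → Q* = 29.3817.
The welfare-loss triangle has base |Q_m − Q*| and height MEB(Q_m) (the vertical gap between SMB and MC is zero at Q* and MEB at Q_m).
DWL = ½ × 10.1156 × 19.7962 = 100.1252.

DWL = $100.125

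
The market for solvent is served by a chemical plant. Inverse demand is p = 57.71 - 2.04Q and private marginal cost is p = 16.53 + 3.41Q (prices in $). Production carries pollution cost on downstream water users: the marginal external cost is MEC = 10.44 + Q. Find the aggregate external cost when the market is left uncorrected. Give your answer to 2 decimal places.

$107.43

Market equilibrium (private): 16.53 + 3.41Q = 57.71 - 2.04Q → Q_m = 7.5560.
Total external cost = ∫₀^{Q_m} (10.44 + 1.00Q) dQ = 10.44×7.5560 + ½×1.00×7.5560² = 107.4312.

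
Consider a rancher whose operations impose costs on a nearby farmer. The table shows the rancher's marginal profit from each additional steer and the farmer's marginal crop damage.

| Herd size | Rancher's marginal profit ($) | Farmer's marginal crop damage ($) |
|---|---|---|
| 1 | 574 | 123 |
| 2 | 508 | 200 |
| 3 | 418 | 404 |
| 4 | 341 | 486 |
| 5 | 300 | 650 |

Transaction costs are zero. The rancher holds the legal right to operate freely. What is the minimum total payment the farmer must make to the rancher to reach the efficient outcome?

Left alone the rancher would choose level 5 (marginal profit stays positive).
Efficient level: k* = 3 (marginal profit ≥ marginal crop damage through 3).
The farmer must at least cover the rancher's forgone profit from cutting 5→3: 341 + 300 = 641.

$641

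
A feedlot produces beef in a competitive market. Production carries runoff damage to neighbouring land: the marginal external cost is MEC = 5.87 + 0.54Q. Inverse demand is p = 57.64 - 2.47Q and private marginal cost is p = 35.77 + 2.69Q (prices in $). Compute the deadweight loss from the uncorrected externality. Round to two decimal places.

DWL = $5.84

Market equilibrium (private): 35.77 + 2.69Q = 57.64 - 2.47Q → Q_m = 4.2384.
Social marginal cost = private MC + MEC = 41.64 + 3.23Q.
Set SMC = demand: 41.64 + 3.23Q = 57.64 - 2.47Q → Q* = 2.8070.
Height of the DWL triangle at Q_m is SMC(Q_m) − demand(Q_m) = MEC(Q_m) = 8.1587.
DWL = ½ × 1.4314 × 8.1587 = 5.8392.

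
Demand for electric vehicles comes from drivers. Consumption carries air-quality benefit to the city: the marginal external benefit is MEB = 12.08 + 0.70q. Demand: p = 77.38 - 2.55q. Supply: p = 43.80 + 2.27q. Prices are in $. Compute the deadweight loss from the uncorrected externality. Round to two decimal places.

Market equilibrium (private): 43.80 + 2.27q = 77.38 - 2.55q → q_m = 6.9668.
Social marginal benefit = demand + MEB = 89.46 - 1.85q.
Set SMB = MC: 89.46 - 1.85q = 43.80 + 2.27q → q* = 11.0825.
The loss is the area between SMB and MC from q* to q_m; with linear curves that's a triangle of height MEB(q_m).
DWL = ½ × 4.1157 × 16.9568 = 34.8946.

DWL = $34.89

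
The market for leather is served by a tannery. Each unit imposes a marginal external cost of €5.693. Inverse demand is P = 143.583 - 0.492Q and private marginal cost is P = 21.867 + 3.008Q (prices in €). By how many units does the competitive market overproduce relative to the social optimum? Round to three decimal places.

Market equilibrium (private): 21.867 + 3.008Q = 143.583 - 0.492Q → Q_m = 34.7760.
Social marginal cost = private MC + MEC = 27.560 + 3.008Q.
Set SMC = demand: 27.560 + 3.008Q = 143.583 - 0.492Q → Q* = 33.1494.
Gap = |34.7760 − 33.1494| = 1.6266.

1.627 units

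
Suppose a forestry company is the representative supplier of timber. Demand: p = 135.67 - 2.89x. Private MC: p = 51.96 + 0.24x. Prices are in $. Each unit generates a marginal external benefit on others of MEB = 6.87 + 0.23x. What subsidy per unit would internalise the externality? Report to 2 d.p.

Social marginal cost = private MC − MEB = 45.09 + 0.01x.
Set SMC = demand: 45.09 + 0.01x = 135.67 - 2.89x → x* = 31.2345.
The Pigouvian subsidy equals MEB at x*: 6.87 + 0.23×31.2345 = 14.0539.

subsidy = $14.05 per unit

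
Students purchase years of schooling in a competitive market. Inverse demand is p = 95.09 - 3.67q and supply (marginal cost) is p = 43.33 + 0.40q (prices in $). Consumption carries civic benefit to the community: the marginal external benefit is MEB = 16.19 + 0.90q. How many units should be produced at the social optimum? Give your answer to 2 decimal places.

Social marginal benefit = demand + MEB = 111.28 - 2.77q.
Set SMB = MC: 111.28 - 2.77q = 43.33 + 0.40q → q* = 21.4353.

q* = 21.44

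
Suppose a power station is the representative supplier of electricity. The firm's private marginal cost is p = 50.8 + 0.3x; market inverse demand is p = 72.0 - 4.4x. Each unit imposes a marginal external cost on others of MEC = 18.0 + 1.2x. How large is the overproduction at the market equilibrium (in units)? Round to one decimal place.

Market equilibrium (private): 50.8 + 0.3x = 72.0 - 4.4x → x_m = 4.5106.
Social marginal cost = private MC + MEC = 68.8 + 1.5x.
Set SMC = demand: 68.8 + 1.5x = 72.0 - 4.4x → x* = 0.5424.
Gap = |4.5106 − 0.5424| = 3.9682.

4.0 units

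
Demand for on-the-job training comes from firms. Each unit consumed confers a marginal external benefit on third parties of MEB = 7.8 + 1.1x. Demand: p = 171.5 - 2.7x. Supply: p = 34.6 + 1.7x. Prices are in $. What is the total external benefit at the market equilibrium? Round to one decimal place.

Market equilibrium (private): 34.6 + 1.7x = 171.5 - 2.7x → x_m = 31.1136.
Total external benefit = ∫₀^{x_m} (7.8 + 1.1x) dx = 7.8×31.1136 + ½×1.1×31.1136² = 775.1169.

$775.1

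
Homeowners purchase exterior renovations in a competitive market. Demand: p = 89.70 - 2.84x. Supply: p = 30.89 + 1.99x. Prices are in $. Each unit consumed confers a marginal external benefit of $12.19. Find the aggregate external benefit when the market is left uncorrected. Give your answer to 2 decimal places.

$148.43

Market equilibrium (private): 30.89 + 1.99x = 89.70 - 2.84x → x_m = 12.1760.
Total external benefit = MEB × x_m = 12.19 × 12.1760 = 148.4254.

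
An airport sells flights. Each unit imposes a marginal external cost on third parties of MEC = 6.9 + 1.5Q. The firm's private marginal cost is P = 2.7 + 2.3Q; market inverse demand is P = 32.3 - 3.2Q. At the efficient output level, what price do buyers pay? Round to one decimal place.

Social marginal cost = private MC + MEC = 9.6 + 3.8Q.
Set SMC = demand: 9.6 + 3.8Q = 32.3 - 3.2Q → Q* = 3.2429.
Consumer price on the demand curve at Q*: 32.3 − 3.2×3.2429 = 21.9227.

P = 21.9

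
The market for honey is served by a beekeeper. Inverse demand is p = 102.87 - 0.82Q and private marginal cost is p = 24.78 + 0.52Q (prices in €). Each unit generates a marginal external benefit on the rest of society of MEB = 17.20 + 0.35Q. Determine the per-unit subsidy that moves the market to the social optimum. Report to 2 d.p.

Social marginal cost = private MC − MEB = 7.58 + 0.17Q.
Set SMC = demand: 7.58 + 0.17Q = 102.87 - 0.82Q → Q* = 96.2525.
The Pigouvian subsidy equals MEB at Q*: 17.20 + 0.35×96.2525 = 50.8884.

subsidy = €50.89 per unit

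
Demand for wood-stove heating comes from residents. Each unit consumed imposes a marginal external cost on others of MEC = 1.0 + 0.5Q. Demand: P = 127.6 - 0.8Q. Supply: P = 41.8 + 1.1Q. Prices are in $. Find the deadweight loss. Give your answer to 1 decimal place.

DWL = $115.8

Market equilibrium (private): 41.8 + 1.1Q = 127.6 - 0.8Q → Q_m = 45.1579.
Social marginal benefit = demand − MEC = 126.6 - 1.3Q.
Set SMB = MC: 126.6 - 1.3Q = 41.8 + 1.1Q → Q* = 35.3333.
Height of the DWL triangle at Q_m is MC(Q_m) − SMB(Q_m) = MEC(Q_m) = 23.5789.
DWL = ½ × 9.8246 × 23.5789 = 115.8266.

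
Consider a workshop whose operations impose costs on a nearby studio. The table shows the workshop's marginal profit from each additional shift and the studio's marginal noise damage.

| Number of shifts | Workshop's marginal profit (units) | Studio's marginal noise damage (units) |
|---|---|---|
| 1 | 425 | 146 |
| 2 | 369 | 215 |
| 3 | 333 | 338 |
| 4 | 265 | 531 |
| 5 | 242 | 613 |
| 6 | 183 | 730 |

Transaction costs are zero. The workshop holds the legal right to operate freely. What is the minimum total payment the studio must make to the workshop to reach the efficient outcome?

1023

Left alone the workshop would choose level 6 (marginal profit stays positive).
Efficient level: k* = 2 (marginal profit ≥ marginal noise damage through 2).
The studio must at least cover the workshop's forgone profit from cutting 6→2: 333 + 265 + 242 + 183 = 1023.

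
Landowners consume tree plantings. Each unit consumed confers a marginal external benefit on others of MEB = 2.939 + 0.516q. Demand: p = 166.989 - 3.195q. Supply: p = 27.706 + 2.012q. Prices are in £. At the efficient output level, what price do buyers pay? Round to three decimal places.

P = £70.123

Social marginal benefit = demand + MEB = 169.928 - 2.679q.
Set SMB = MC: 169.928 - 2.679q = 27.706 + 2.012q → q* = 30.3181.
Consumer price on the demand curve at q*: 166.989 − 3.195×30.3181 = 70.1227.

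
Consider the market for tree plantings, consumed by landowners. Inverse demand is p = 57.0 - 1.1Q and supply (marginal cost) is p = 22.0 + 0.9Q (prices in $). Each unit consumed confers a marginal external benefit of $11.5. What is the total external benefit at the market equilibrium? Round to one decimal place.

$201.3

Market equilibrium (private): 22.0 + 0.9Q = 57.0 - 1.1Q → Q_m = 17.5000.
Total external benefit = MEB × Q_m = 11.5 × 17.5000 = 201.2500.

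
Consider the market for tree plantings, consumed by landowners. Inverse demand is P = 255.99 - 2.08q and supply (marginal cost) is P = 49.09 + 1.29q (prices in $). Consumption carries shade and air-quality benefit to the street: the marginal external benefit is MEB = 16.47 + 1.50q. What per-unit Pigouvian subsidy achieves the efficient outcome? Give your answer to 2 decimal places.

subsidy = $195.64 per unit

Social marginal benefit = demand + MEB = 272.46 - 0.58q.
Set SMB = MC: 272.46 - 0.58q = 49.09 + 1.29q → q* = 119.4492.
The Pigouvian subsidy equals MEB at q*: 16.47 + 1.50×119.4492 = 195.6438.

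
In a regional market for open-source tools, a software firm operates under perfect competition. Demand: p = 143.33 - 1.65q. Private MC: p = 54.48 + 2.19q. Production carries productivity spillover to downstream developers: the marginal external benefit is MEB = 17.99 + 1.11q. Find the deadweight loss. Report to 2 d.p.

Market equilibrium (private): 54.48 + 2.19q = 143.33 - 1.65q → q_m = 23.1380.
Social marginal cost = private MC − MEB = 36.49 + 1.08q.
Set SMC = demand: 36.49 + 1.08q = 143.33 - 1.65q → q* = 39.1355.
Height of the DWL triangle at q_m is demand(q_m) − SMC(q_m) = MEB(q_m) = 43.6732.
DWL = ½ × 15.9975 × 43.6732 = 349.3310.

DWL = 349.33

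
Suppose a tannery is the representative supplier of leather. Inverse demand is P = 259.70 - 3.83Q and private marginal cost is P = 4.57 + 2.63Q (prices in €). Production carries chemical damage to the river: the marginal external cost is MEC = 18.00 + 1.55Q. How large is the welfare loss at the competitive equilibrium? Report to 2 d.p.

Market equilibrium (private): 4.57 + 2.63Q = 259.70 - 3.83Q → Q_m = 39.4938.
Social marginal cost = private MC + MEC = 22.57 + 4.18Q.
Set SMC = demand: 22.57 + 4.18Q = 259.70 - 3.83Q → Q* = 29.6042.
The loss is the area between SMC and demand from Q* to Q_m; with linear curves that's a triangle of height MEC(Q_m).
DWL = ½ × 9.8896 × 79.2154 = 391.7043.

DWL = €391.70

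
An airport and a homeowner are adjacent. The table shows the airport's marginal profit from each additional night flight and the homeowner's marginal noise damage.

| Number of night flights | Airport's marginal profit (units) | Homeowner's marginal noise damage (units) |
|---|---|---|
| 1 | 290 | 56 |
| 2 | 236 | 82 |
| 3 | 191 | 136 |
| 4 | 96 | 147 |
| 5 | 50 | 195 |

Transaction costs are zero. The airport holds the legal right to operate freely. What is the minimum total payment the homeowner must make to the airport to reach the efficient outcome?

Left alone the airport would choose level 5 (marginal profit stays positive).
Efficient level: k* = 3 (marginal profit ≥ marginal noise damage through 3).
The homeowner must at least cover the airport's forgone profit from cutting 5→3: 96 + 50 = 146.

146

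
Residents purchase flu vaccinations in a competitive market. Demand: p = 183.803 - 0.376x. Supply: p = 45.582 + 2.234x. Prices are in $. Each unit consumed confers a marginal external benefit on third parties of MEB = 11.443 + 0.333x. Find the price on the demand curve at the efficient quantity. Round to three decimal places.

P = $159.089

Social marginal benefit = demand + MEB = 195.246 - 0.043x.
Set SMB = MC: 195.246 - 0.043x = 45.582 + 2.234x → x* = 65.7286.
Consumer price on the demand curve at x*: 183.803 − 0.376×65.7286 = 159.0890.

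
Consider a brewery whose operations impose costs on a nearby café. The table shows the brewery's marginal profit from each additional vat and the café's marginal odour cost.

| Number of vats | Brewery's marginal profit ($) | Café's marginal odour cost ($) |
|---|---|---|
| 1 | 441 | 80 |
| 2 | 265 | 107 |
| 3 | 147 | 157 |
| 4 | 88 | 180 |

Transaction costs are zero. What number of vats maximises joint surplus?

Bargaining reaches the level where marginal profit last exceeds marginal odour cost.
That holds through level 2 (265 ≥ 107) but not at 3 (147 < 157).

2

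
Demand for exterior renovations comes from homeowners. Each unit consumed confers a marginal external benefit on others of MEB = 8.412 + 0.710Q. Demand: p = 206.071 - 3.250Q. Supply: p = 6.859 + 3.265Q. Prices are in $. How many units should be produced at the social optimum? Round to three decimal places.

Q* = 35.766

Social marginal benefit = demand + MEB = 214.483 - 2.540Q.
Set SMB = MC: 214.483 - 2.540Q = 6.859 + 3.265Q → Q* = 35.7664.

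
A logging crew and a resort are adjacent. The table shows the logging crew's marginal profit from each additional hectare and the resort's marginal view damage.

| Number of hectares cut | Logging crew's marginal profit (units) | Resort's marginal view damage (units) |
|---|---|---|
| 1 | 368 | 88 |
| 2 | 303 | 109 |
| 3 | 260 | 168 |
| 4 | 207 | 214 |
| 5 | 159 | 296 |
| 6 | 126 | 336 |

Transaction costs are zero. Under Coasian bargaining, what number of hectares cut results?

3

Bargaining reaches the level where marginal profit last exceeds marginal view damage.
That holds through level 3 (260 ≥ 168) but not at 4 (207 < 214).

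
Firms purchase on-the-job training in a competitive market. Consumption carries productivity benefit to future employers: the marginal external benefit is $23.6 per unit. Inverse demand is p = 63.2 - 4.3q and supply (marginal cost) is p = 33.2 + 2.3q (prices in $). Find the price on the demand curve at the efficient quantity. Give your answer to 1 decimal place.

P = $28.3

Social marginal benefit = demand + MEB = 86.8 - 4.3q.
Set SMB = MC: 86.8 - 4.3q = 33.2 + 2.3q → q* = 8.1212.
Consumer price on the demand curve at q*: 63.2 − 4.3×8.1212 = 28.2788.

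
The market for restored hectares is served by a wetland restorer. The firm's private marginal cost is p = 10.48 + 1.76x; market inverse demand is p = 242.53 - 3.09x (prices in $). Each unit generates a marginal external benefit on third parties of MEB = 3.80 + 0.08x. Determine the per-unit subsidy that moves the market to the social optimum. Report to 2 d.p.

subsidy = $7.76 per unit

Social marginal cost = private MC − MEB = 6.68 + 1.68x.
Set SMC = demand: 6.68 + 1.68x = 242.53 - 3.09x → x* = 49.4444.
The Pigouvian subsidy equals MEB at x*: 3.80 + 0.08×49.4444 = 7.7556.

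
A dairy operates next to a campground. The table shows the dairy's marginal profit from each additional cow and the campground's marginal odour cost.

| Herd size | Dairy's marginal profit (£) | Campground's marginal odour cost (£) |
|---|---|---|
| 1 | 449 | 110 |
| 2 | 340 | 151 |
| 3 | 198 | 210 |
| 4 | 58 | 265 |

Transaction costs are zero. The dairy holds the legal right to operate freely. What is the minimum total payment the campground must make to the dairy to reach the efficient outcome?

£256

Left alone the dairy would choose level 4 (marginal profit stays positive).
Efficient level: k* = 2 (marginal profit ≥ marginal odour cost through 2).
The campground must at least cover the dairy's forgone profit from cutting 4→2: 198 + 58 = 256.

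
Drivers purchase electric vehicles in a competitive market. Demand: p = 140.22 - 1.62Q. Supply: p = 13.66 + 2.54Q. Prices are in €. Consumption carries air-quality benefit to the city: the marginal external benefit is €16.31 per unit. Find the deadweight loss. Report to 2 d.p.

DWL = €31.97

Market equilibrium (private): 13.66 + 2.54Q = 140.22 - 1.62Q → Q_m = 30.4231.
Social marginal benefit = demand + MEB = 156.53 - 1.62Q.
Set SMB = MC: 156.53 - 1.62Q = 13.66 + 2.54Q → Q* = 34.3438.
The welfare-loss triangle has base |Q_m − Q*| and height MEB(Q_m) (the vertical gap between SMB and MC is zero at Q* and MEB at Q_m).
DWL = ½ × 3.9207 × 16.3100 = 31.9733.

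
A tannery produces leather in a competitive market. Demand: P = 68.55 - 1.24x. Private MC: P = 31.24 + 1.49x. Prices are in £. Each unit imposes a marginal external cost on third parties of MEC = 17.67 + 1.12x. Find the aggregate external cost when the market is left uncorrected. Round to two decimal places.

Market equilibrium (private): 31.24 + 1.49x = 68.55 - 1.24x → x_m = 13.6667.
Total external cost = ∫₀^{x_m} (17.67 + 1.12x) dx = 17.67×13.6667 + ½×1.12×13.6667² = 346.0867.

£346.09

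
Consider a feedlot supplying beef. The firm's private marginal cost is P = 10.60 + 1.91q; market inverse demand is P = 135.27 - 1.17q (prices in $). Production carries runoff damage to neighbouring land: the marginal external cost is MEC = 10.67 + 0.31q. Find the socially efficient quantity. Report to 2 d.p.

q* = 33.63

Social marginal cost = private MC + MEC = 21.27 + 2.22q.
Set SMC = demand: 21.27 + 2.22q = 135.27 - 1.17q → q* = 33.6283.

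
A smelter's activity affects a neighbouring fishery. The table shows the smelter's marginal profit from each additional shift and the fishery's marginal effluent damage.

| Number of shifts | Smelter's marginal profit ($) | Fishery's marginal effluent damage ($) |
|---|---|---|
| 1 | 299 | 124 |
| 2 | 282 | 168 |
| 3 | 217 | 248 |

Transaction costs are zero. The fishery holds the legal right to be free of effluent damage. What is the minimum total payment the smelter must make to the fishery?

$292

Efficient level: marginal profit ≥ marginal effluent damage through level 2, so k* = 2.
With the fishery holding the right, the smelter must at least compensate total damage at k*: 124 + 168 = 292.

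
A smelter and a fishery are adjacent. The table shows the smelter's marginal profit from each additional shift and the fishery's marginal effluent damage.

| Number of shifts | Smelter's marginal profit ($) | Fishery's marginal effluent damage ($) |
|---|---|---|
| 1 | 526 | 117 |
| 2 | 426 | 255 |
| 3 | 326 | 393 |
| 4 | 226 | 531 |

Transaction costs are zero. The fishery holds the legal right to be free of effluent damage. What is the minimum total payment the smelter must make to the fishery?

Efficient level: marginal profit ≥ marginal effluent damage through level 2, so k* = 2.
With the fishery holding the right, the smelter must at least compensate total damage at k*: 117 + 255 = 372.

$372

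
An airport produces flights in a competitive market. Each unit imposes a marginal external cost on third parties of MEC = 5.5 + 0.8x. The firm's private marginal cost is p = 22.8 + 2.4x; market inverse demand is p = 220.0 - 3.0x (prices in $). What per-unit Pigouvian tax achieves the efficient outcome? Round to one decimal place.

Social marginal cost = private MC + MEC = 28.3 + 3.2x.
Set SMC = demand: 28.3 + 3.2x = 220.0 - 3.0x → x* = 30.9194.
The Pigouvian tax equals MEC at x*: 5.5 + 0.8×30.9194 = 30.2355.

tax = $30.2 per unit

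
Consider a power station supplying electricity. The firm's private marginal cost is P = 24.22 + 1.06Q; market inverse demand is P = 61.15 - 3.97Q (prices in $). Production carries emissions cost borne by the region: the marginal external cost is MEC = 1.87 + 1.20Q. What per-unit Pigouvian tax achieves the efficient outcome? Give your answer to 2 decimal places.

Social marginal cost = private MC + MEC = 26.09 + 2.26Q.
Set SMC = demand: 26.09 + 2.26Q = 61.15 - 3.97Q → Q* = 5.6276.
The Pigouvian tax equals MEC at Q*: 1.87 + 1.20×5.6276 = 8.6231.

tax = $8.62 per unit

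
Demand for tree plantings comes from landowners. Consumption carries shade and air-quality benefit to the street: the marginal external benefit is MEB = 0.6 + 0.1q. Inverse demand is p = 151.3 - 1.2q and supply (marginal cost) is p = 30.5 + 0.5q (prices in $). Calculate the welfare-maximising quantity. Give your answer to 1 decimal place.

q* = 75.9

Social marginal benefit = demand + MEB = 151.9 - 1.1q.
Set SMB = MC: 151.9 - 1.1q = 30.5 + 0.5q → q* = 75.8750.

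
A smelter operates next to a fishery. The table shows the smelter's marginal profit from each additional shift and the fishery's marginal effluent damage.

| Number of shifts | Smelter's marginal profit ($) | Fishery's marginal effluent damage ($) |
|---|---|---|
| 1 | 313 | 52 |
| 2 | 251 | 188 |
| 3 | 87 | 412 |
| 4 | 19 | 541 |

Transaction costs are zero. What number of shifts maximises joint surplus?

2

Bargaining reaches the level where marginal profit last exceeds marginal effluent damage.
That holds through level 2 (251 ≥ 188) but not at 3 (87 < 412).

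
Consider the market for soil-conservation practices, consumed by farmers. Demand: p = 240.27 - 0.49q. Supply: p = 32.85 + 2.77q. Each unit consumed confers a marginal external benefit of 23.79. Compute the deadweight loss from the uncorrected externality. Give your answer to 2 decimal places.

Market equilibrium (private): 32.85 + 2.77q = 240.27 - 0.49q → q_m = 63.6258.
Social marginal benefit = demand + MEB = 264.06 - 0.49q.
Set SMB = MC: 264.06 - 0.49q = 32.85 + 2.77q → q* = 70.9233.
Height of the DWL triangle at q_m is SMB(q_m) − MC(q_m) = MEB(q_m) = 23.7900.
DWL = ½ × 7.2975 × 23.7900 = 86.8038.

DWL = 86.80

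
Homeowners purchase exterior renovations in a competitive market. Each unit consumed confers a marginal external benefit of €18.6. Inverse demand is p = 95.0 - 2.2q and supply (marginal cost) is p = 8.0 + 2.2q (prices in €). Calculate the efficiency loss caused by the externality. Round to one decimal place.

DWL = €39.3

Market equilibrium (private): 8.0 + 2.2q = 95.0 - 2.2q → q_m = 19.7727.
Social marginal benefit = demand + MEB = 113.6 - 2.2q.
Set SMB = MC: 113.6 - 2.2q = 8.0 + 2.2q → q* = 24.0000.
The welfare-loss triangle has base |q_m − q*| and height MEB(q_m) (the vertical gap between SMB and MC is zero at q* and MEB at q_m).
DWL = ½ × 4.2273 × 18.6000 = 39.3139.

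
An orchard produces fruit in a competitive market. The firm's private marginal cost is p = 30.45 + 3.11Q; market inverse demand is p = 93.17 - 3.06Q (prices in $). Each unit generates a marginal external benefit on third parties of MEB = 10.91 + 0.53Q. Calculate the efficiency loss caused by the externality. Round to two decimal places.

DWL = $23.55

Market equilibrium (private): 30.45 + 3.11Q = 93.17 - 3.06Q → Q_m = 10.1653.
Social marginal cost = private MC − MEB = 19.54 + 2.58Q.
Set SMC = demand: 19.54 + 2.58Q = 93.17 - 3.06Q → Q* = 13.0550.
The loss is the area between SMC and demand from Q* to Q_m; with linear curves that's a triangle of height MEB(Q_m).
DWL = ½ × 2.8897 × 16.2976 = 23.5476.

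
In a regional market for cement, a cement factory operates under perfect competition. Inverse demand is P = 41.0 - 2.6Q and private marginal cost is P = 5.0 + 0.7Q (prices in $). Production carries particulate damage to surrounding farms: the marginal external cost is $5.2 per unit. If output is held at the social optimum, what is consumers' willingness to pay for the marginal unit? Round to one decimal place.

Social marginal cost = private MC + MEC = 10.2 + 0.7Q.
Set SMC = demand: 10.2 + 0.7Q = 41.0 - 2.6Q → Q* = 9.3333.
Consumer price on the demand curve at Q*: 41.0 − 2.6×9.3333 = 16.7334.

P = $16.7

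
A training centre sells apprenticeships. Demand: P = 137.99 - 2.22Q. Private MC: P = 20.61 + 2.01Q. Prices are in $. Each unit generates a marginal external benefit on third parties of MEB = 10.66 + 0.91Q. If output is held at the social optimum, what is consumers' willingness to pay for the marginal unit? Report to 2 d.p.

Social marginal cost = private MC − MEB = 9.95 + 1.10Q.
Set SMC = demand: 9.95 + 1.10Q = 137.99 - 2.22Q → Q* = 38.5663.
Consumer price on the demand curve at Q*: 137.99 − 2.22×38.5663 = 52.3728.

P = $52.37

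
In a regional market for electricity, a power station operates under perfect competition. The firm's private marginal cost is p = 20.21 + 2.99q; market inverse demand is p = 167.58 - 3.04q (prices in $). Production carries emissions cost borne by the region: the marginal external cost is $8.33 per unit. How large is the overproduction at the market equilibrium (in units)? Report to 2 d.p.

Market equilibrium (private): 20.21 + 2.99q = 167.58 - 3.04q → q_m = 24.4395.
Social marginal cost = private MC + MEC = 28.54 + 2.99q.
Set SMC = demand: 28.54 + 2.99q = 167.58 - 3.04q → q* = 23.0580.
Gap = |24.4395 − 23.0580| = 1.3815.

1.38 units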